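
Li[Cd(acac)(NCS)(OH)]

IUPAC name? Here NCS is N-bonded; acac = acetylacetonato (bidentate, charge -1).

The 1 lithium counter-ion carries a total charge of +1, so each complex ion is 1−.
Ligand charges: 1×isothiocyanato (-1 each), 1×acetylacetonato (-1 each), 1×hydroxo (-1 each); total -3. So Cd + (-3) = 1−, giving Cd = +2.
The complex ion is anionic, so cadmium takes the -ate form cadmate(II).

lithium (acetylacetonato)hydroxoisothiocyanatocadmate(II)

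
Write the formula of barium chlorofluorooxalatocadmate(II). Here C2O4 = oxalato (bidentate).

Ba[Cd(C2O4)ClF]

Ligands: 1 oxalato (C2O4, -2), 1 fluoro (F, -1), 1 chloro (Cl, -1). Ligand charge sum = -4.
With Cd in oxidation state +2, the complex ion is [Cd...]^2−.
Charge balance with barium (+2) requires 1 complex ion per 1 barium.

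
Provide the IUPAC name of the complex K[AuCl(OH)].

The 1 potassium counter-ion carries a total charge of +1, so each complex ion is 1−.
Ligand charges: 1×chloro (-1 each), 1×hydroxo (-1 each); total -2. So Au + (-2) = 1−, giving Au = +1.
Ligands are named alphabetically: chloro before hydroxo.
The complex ion is anionic, so gold takes the -ate form aurate(I).

potassium chlorohydroxoaurate(I)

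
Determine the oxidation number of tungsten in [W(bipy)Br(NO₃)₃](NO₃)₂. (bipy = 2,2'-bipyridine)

+6

2 nitrate outside the brackets (-1 each) → the complex ion is 2+.
Ligand charges: 3×NO3 = -3; 1×bipy neutral; 1×Br = -1; sum -4.
W + (-4) = 2+ ⇒ W is +6.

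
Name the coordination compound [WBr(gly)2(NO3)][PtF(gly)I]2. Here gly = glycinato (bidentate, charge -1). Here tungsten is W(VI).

bromobis(glycinato)nitratotungsten(VI) fluoro(glycinato)iodoplatinate(II)

W is given as +6; the cation's ligand charges sum to -4, so the complex cation is 2+.
With 2 anions per cation, each anion must be 2/2 = 1−.
Anion: ligand charges sum to -3; for the ion to be 1−, Pt = +2.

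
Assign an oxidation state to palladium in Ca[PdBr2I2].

1 calcium outside the brackets (+2 each) → the complex ion is 2−.
Ligand charges: 2×Br = -2; 2×I = -2; sum -4.
Pd + (-4) = 2− ⇒ Pd is +2.

+2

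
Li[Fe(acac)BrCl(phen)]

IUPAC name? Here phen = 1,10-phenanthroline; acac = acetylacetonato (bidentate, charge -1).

The 1 lithium counter-ion carries a total charge of +1, so each complex ion is 1−.
Ligand charges: 1×1,10-phenanthroline (neutral), 1×acetylacetonato (-1 each), 1×chloro (-1 each), 1×bromo (-1 each); total -3. So Fe + (-3) = 1−, giving Fe = +2.
Ligands are named alphabetically: acetylacetonato before bromo before chloro before phenanthroline.
The complex ion is anionic, so iron takes the -ate form ferrate(II).

lithium (acetylacetonato)bromochloro(1,10-phenanthroline)ferrate(II)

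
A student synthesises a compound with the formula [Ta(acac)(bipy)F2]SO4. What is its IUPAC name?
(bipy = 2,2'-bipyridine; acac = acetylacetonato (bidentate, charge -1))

(acetylacetonato)(2,2'-bipyridine)difluorotantalum(V) sulfate

The 1 sulfate counter-ion carries a total charge of -2, so each complex ion is 2+.
Ligand charges: 1×2,2'-bipyridine (neutral), 2×fluoro (-1 each), 1×acetylacetonato (-1 each); total -3. So Ta + (-3) = 2+, giving Ta = +5.
Ligands are named alphabetically: acetylacetonato before bipyridine before fluoro.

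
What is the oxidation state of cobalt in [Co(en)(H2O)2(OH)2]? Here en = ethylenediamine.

+2

No counter-ion: the bracketed complex is neutral.
Ligand charges: 2×OH = -2; 1×en neutral; 2×H2O neutral; sum -2.
Co + (-2) = 0 ⇒ Co is +2.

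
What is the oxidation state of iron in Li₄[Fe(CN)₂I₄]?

4 lithium outside the brackets (+1 each) → the complex ion is 4−.
Ligand charges: 2×CN = -2; 4×I = -4; sum -6.
Fe + (-6) = 4− ⇒ Fe is +2.

+2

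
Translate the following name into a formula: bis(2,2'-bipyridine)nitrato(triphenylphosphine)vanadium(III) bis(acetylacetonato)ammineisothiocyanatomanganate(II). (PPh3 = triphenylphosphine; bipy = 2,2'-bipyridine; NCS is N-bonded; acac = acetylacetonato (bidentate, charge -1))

[V(bipy)2(NO3)(PPh3)][Mn(acac)2(NCS)(NH3)]2

Cation [V…]: ligand charges -1, V(III) ⇒ ion charge 2+.
Anion [Mn…]: ligand charges -3, Mn(II) ⇒ ion charge 1−.
One 2+ cation requires 2 of the 1− anion.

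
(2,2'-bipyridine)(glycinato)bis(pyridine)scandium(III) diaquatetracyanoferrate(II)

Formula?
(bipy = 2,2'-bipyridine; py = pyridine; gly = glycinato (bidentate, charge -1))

Cation [Sc…]: ligand charges -1, Sc(III) ⇒ ion charge 2+.
Anion [Fe…]: ligand charges -4, Fe(II) ⇒ ion charge 2−.
One 2+ cation balances one 2− anion.

[Sc(bipy)(gly)(py)2][Fe(CN)4(H2O)2]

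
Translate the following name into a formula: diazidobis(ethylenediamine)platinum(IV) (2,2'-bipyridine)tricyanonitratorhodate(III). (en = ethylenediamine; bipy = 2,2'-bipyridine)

[Pt(en)2(N3)2][Rh(bipy)(CN)3(NO3)]2

Cation [Pt…]: ligand charges -2, Pt(IV) ⇒ ion charge 2+.
Anion [Rh…]: ligand charges -4, Rh(III) ⇒ ion charge 1−.
One 2+ cation requires 2 of the 1− anion.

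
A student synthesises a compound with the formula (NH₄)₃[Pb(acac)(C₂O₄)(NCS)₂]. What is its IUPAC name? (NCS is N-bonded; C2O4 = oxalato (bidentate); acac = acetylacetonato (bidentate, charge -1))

The 3 ammonium counter-ions carry a total charge of +3, so each complex ion is 3−.
Ligand charges: 2×isothiocyanato (-1 each), 1×oxalato (-2 each), 1×acetylacetonato (-1 each); total -5. So Pb + (-5) = 3−, giving Pb = +2.
The complex ion is anionic, so lead takes the -ate form plumbate(II).

ammonium (acetylacetonato)diisothiocyanatooxalatoplumbate(II)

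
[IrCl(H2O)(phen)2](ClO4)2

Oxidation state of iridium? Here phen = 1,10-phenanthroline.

2 perchlorate outside the brackets (-1 each) → the complex ion is 2+.
Ligand charges: 1×H2O neutral; 1×Cl = -1; 2×phen neutral; sum -1.
Ir + (-1) = 2+ ⇒ Ir is +3.

+3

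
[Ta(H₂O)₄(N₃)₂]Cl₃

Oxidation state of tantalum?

3 chloride outside the brackets (-1 each) → the complex ion is 3+.
Ligand charges: 2×N3 = -2; 4×H2O neutral; sum -2.
Ta + (-2) = 3+ ⇒ Ta is +5.

+5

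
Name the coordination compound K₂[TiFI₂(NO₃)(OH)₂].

potassium fluorodihydroxodiiodonitratotitanate(IV)

The 2 potassium counter-ions carry a total charge of +2, so each complex ion is 2−.
Ligand charges: 2×hydroxo (-1 each), 1×fluoro (-1 each), 2×iodo (-1 each), 1×nitrato (-1 each); total -6. So Ti + (-6) = 2−, giving Ti = +4.
Ligands are named alphabetically: fluoro before hydroxo before iodo before nitrato.
The complex ion is anionic, so titanium takes the -ate form titanate(IV).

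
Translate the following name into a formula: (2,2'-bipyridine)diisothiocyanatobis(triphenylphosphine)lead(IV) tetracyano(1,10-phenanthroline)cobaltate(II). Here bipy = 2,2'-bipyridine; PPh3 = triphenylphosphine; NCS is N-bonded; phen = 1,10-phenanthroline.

[Pb(bipy)(NCS)2(PPh3)2][Co(CN)4(phen)]

Cation [Pb…]: ligand charges -2, Pb(IV) ⇒ ion charge 2+.
Anion [Co…]: ligand charges -4, Co(II) ⇒ ion charge 2−.
One 2+ cation balances one 2− anion.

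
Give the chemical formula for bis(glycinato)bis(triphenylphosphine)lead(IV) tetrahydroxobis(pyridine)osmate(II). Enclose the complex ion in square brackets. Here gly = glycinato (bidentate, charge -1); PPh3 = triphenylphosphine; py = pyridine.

[Pb(gly)2(PPh3)2][Os(OH)4(py)2]

Cation [Pb…]: ligand charges -2, Pb(IV) ⇒ ion charge 2+.
Anion [Os…]: ligand charges -4, Os(II) ⇒ ion charge 2−.
One 2+ cation balances one 2− anion.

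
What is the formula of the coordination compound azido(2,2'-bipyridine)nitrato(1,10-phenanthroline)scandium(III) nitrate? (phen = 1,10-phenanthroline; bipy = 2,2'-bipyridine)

Ligands: 1 1,10-phenanthroline (phen, neutral), 1 2,2'-bipyridine (bipy, neutral), 1 nitrato (NO3, -1), 1 azido (N3, -1). Ligand charge sum = -2.
With Sc in oxidation state +3, the complex ion is [Sc...]^1+.
Charge balance with nitrate (-1) requires 1 complex ion per 1 nitrate.

[Sc(bipy)(N3)(NO3)(phen)]NO3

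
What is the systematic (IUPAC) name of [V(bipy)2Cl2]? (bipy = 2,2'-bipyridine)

bis(2,2'-bipyridine)dichlorovanadium(II)

There is no counter-ion, so the complex is neutral overall.
Ligand charges: 2×chloro (-1 each), 2×2,2'-bipyridine (neutral); total -2. So V + (-2) = 0, giving V = +2.
Ligands are named alphabetically: bipyridine before chloro.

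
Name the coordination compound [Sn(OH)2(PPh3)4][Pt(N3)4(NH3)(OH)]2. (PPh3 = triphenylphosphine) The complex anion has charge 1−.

The complex anion is given as 1−; its ligand charges sum to -5, so Pt = +4.
With 2 anions per cation, the cation must be 2×1 = 2+.
Cation: ligand charges sum to -2; for the ion to be 2+, Sn = +4.

dihydroxotetrakis(triphenylphosphine)tin(IV) amminetetraazidohydroxoplatinate(IV)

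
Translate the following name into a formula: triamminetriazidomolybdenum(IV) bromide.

Ligands: 3 ammine (NH3, neutral), 3 azido (N3, -1). Ligand charge sum = -3.
Charge balance with bromide (-1) requires 1 complex ion per 1 bromide.

[Mo(N3)3(NH3)3]Br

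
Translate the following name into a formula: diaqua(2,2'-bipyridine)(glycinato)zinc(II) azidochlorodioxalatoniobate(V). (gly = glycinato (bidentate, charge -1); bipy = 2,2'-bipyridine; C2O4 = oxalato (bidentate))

Cation [Zn…]: ligand charges -1, Zn(II) ⇒ ion charge 1+.
Anion [Nb…]: ligand charges -6, Nb(V) ⇒ ion charge 1−.
One 1+ cation balances one 1− anion.

[Zn(bipy)(gly)(H2O)2][Nb(C2O4)2Cl(N3)]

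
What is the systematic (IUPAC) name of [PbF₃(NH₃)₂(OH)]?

diamminetrifluorohydroxolead(IV)

There is no counter-ion, so the complex is neutral overall.
Ligand charges: 2×ammine (neutral), 1×hydroxo (-1 each), 3×fluoro (-1 each); total -4. So Pb + (-4) = 0, giving Pb = +4.
Ligands are named alphabetically: ammine before fluoro before hydroxo.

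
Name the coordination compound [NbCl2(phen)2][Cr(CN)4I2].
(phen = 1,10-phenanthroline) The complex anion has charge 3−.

dichlorobis(1,10-phenanthroline)niobium(V) tetracyanodiiodochromate(III)

Both ions are complex: the cation is named first with the plain metal name, the anion second with the -ate form; each ion's ligands are alphabetised independently.
The complex anion is given as 3−; its ligand charges sum to -6, so Cr = +3.
A 1:1 salt means the cation carries the equal and opposite charge, 3+.
Cation: ligand charges sum to -2; for the ion to be 3+, Nb = +5.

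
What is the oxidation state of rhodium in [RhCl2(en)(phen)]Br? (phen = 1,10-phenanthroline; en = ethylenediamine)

+3

1 bromide outside the brackets (-1 each) → the complex ion is 1+.
Ligand charges: 1×phen neutral; 1×en neutral; 2×Cl = -2; sum -2.
Rh + (-2) = 1+ ⇒ Rh is +3.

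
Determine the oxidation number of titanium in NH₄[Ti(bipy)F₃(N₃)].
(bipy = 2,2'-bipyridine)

1 ammonium outside the brackets (+1 each) → the complex ion is 1−.
Ligand charges: 1×bipy neutral; 3×F = -3; 1×N3 = -1; sum -4.
Ti + (-4) = 1− ⇒ Ti is +3.

+3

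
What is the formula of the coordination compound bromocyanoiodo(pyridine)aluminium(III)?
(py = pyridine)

Ligands: 1 iodo (I, -1), 1 cyano (CN, -1), 1 pyridine (py, neutral), 1 bromo (Br, -1). Ligand charge sum = -3.
With Al in oxidation state +3, the complex ion is [Al...].

[AlBr(CN)I(py)]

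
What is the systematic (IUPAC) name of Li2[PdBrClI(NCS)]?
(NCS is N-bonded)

The 2 lithium counter-ions carry a total charge of +2, so each complex ion is 2−.
Ligand charges: 1×chloro (-1 each), 1×iodo (-1 each), 1×isothiocyanato (-1 each), 1×bromo (-1 each); total -4. So Pd + (-4) = 2−, giving Pd = +2.
Ligands are named alphabetically: bromo before chloro before iodo before isothiocyanato.
The complex ion is anionic, so palladium takes the -ate form palladate(II).

lithium bromochloroiodoisothiocyanatopalladate(II)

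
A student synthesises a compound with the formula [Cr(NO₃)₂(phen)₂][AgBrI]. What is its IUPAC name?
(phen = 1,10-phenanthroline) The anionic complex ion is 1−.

Both ions are complex: the cation is named first with the plain metal name, the anion second with the -ate form; each ion's ligands are alphabetised independently.
The complex anion is given as 1−; its ligand charges sum to -2, so Ag = +1.
A 1:1 salt means the cation carries the equal and opposite charge, 1+.
Cation: ligand charges sum to -2; for the ion to be 1+, Cr = +3.

dinitratobis(1,10-phenanthroline)chromium(III) bromoiodoargentate(I)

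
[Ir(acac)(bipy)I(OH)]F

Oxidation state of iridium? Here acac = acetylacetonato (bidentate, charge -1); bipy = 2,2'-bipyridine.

1 fluoride outside the brackets (-1 each) → the complex ion is 1+.
Ligand charges: 1×acac = -1; 1×I = -1; 1×OH = -1; 1×bipy neutral; sum -3.
Ir + (-3) = 1+ ⇒ Ir is +4.

+4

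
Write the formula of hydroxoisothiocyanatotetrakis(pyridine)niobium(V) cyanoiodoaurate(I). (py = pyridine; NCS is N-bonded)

Cation [Nb…]: ligand charges -2, Nb(V) ⇒ ion charge 3+.
Anion [Au…]: ligand charges -2, Au(I) ⇒ ion charge 1−.

[Nb(NCS)(OH)(py)4][Au(CN)I]3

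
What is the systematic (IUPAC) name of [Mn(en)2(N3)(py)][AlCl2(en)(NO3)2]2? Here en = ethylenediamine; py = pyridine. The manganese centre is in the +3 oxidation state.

Both ions are complex: the cation is named first with the plain metal name, the anion second with the -ate form; each ion's ligands are alphabetised independently.
Mn is given as +3; the cation's ligand charges sum to -1, so the complex cation is 2+.
With 2 anions per cation, each anion must be 2/2 = 1−.
Anion: ligand charges sum to -4; for the ion to be 1−, Al = +3.

azidobis(ethylenediamine)(pyridine)manganese(III) dichloro(ethylenediamine)dinitratoaluminate(III)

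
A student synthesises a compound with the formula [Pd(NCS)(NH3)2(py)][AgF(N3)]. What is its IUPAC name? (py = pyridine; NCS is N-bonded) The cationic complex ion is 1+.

diammineisothiocyanato(pyridine)palladium(II) azidofluoroargentate(I)

The complex cation is given as 1+; its ligand charges sum to -1, so Pd = +2.
A 1:1 salt means the anion carries the equal and opposite charge, 1−.
Anion: ligand charges sum to -2; for the ion to be 1−, Ag = +1.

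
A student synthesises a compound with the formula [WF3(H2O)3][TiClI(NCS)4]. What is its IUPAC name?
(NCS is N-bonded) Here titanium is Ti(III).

triaquatrifluorotungsten(VI) chloroiodotetraisothiocyanatotitanate(III)

Ti is given as +3; the anion's ligand charges sum to -6, so the complex anion is 3−.
A 1:1 salt means the cation carries the equal and opposite charge, 3+.
Cation: ligand charges sum to -3; for the ion to be 3+, W = +6.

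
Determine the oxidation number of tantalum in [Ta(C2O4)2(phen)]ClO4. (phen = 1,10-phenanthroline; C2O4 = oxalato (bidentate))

1 perchlorate outside the brackets (-1 each) → the complex ion is 1+.
Ligand charges: 1×phen neutral; 2×C2O4 = -4; sum -4.
Ta + (-4) = 1+ ⇒ Ta is +5.

+5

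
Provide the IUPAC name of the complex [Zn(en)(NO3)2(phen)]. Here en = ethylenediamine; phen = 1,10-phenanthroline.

(ethylenediamine)dinitrato(1,10-phenanthroline)zinc(II)

There is no counter-ion, so the complex is neutral overall.
Ligand charges: 1×ethylenediamine (neutral), 2×nitrato (-1 each), 1×1,10-phenanthroline (neutral); total -2. So Zn + (-2) = 0, giving Zn = +2.
Ligands are named alphabetically: ethylenediamine before nitrato before phenanthroline.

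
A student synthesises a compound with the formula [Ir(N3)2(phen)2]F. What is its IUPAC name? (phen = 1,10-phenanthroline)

diazidobis(1,10-phenanthroline)iridium(III) fluoride

The 1 fluoride counter-ion carries a total charge of -1, so each complex ion is 1+.
Ligand charges: 2×azido (-1 each), 2×1,10-phenanthroline (neutral); total -2. So Ir + (-2) = 1+, giving Ir = +3.
Ligands are named alphabetically: azido before phenanthroline.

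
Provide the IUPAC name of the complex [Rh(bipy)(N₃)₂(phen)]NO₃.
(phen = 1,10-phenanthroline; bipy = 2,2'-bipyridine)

diazido(2,2'-bipyridine)(1,10-phenanthroline)rhodium(III) nitrate

The 1 nitrate counter-ion carries a total charge of -1, so each complex ion is 1+.
Ligand charges: 2×azido (-1 each), 1×1,10-phenanthroline (neutral), 1×2,2'-bipyridine (neutral); total -2. So Rh + (-2) = 1+, giving Rh = +3.
Ligands are named alphabetically: azido before bipyridine before phenanthroline.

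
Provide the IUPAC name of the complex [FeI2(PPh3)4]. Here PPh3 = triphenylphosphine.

diiodotetrakis(triphenylphosphine)iron(II)

There is no counter-ion, so the complex is neutral overall.
Ligand charges: 4×triphenylphosphine (neutral), 2×iodo (-1 each); total -2. So Fe + (-2) = 0, giving Fe = +2.
Ligands are named alphabetically: iodo before triphenylphosphine.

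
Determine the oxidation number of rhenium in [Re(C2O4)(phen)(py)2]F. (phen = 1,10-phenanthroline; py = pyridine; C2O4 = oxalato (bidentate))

1 fluoride outside the brackets (-1 each) → the complex ion is 1+.
Ligand charges: 1×phen neutral; 2×py neutral; 1×C2O4 = -2; sum -2.
Re + (-2) = 1+ ⇒ Re is +3.

+3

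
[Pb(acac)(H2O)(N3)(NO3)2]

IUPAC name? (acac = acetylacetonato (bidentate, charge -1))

(acetylacetonato)aquaazidodinitratolead(IV)

There is no counter-ion, so the complex is neutral overall.
Ligand charges: 1×azido (-1 each), 2×nitrato (-1 each), 1×aqua (neutral), 1×acetylacetonato (-1 each); total -4. So Pb + (-4) = 0, giving Pb = +4.
Ligands are named alphabetically: acetylacetonato before aqua before azido before nitrato.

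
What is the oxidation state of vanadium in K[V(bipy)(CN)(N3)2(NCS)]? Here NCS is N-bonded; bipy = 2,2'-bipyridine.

+3

1 potassium outside the brackets (+1 each) → the complex ion is 1−.
Ligand charges: 1×CN = -1; 1×NCS = -1; 1×bipy neutral; 2×N3 = -2; sum -4.
V + (-4) = 1− ⇒ V is +3.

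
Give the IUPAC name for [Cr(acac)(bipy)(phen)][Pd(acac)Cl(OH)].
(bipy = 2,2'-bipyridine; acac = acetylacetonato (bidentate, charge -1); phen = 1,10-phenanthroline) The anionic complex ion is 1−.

(acetylacetonato)(2,2'-bipyridine)(1,10-phenanthroline)chromium(II) (acetylacetonato)chlorohydroxopalladate(II)

Both ions are complex: the cation is named first with the plain metal name, the anion second with the -ate form; each ion's ligands are alphabetised independently.
The complex anion is given as 1−; its ligand charges sum to -3, so Pd = +2.
A 1:1 salt means the cation carries the equal and opposite charge, 1+.
Cation: ligand charges sum to -1; for the ion to be 1+, Cr = +2.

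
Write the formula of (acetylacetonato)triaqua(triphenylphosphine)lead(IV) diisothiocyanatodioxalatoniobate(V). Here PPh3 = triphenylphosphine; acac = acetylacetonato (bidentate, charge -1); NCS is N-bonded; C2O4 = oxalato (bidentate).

[Pb(acac)(H2O)3(PPh3)][Nb(C2O4)2(NCS)2]3

Cation [Pb…]: ligand charges -1, Pb(IV) ⇒ ion charge 3+.
Anion [Nb…]: ligand charges -6, Nb(V) ⇒ ion charge 1−.
One 3+ cation requires 3 of the 1− anion.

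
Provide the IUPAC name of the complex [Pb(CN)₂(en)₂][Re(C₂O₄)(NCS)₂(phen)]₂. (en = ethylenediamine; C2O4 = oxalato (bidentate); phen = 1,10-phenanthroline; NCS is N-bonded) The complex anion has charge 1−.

Both ions are complex: the cation is named first with the plain metal name, the anion second with the -ate form; each ion's ligands are alphabetised independently.
The complex anion is given as 1−; its ligand charges sum to -4, so Re = +3.
With 2 anions per cation, the cation must be 2×1 = 2+.
Cation: ligand charges sum to -2; for the ion to be 2+, Pb = +4.

dicyanobis(ethylenediamine)lead(IV) diisothiocyanatooxalato(1,10-phenanthroline)rhenate(III)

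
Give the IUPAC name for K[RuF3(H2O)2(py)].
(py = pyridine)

potassium diaquatrifluoro(pyridine)ruthenate(II)

The 1 potassium counter-ion carries a total charge of +1, so each complex ion is 1−.
Ligand charges: 2×aqua (neutral), 3×fluoro (-1 each), 1×pyridine (neutral); total -3. So Ru + (-3) = 1−, giving Ru = +2.
The complex ion is anionic, so ruthenium takes the -ate form ruthenate(II).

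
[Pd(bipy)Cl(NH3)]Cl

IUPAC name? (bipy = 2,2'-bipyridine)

ammine(2,2'-bipyridine)chloropalladium(II) chloride

The 1 chloride counter-ion carries a total charge of -1, so each complex ion is 1+.
Ligand charges: 1×ammine (neutral), 1×2,2'-bipyridine (neutral), 1×chloro (-1 each); total -1. So Pd + (-1) = 1+, giving Pd = +2.
Ligands are named alphabetically: ammine before bipyridine before chloro.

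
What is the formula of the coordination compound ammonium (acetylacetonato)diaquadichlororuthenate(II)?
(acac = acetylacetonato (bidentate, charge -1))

NH4[Ru(acac)Cl2(H2O)2]

Ligands: 2 chloro (Cl, -1), 1 acetylacetonato (acac, -1), 2 aqua (H2O, neutral). Ligand charge sum = -3.
With Ru in oxidation state +2, the complex ion is [Ru...]^1−.
Charge balance with ammonium (+1) requires 1 complex ion per 1 ammonium.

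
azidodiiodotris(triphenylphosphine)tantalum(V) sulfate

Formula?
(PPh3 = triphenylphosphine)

[TaI2(N3)(PPh3)3]SO4

Ligands: 3 triphenylphosphine (PPh3, neutral), 1 azido (N3, -1), 2 iodo (I, -1). Ligand charge sum = -3.
Charge balance with sulfate (-2) requires 1 complex ion per 1 sulfate.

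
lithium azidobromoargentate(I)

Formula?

Li[AgBr(N3)]

Ligands: 1 azido (N3, -1), 1 bromo (Br, -1). Ligand charge sum = -2.
With Ag in oxidation state +1, the complex ion is [Ag...]^1−.
Charge balance with lithium (+1) requires 1 complex ion per 1 lithium.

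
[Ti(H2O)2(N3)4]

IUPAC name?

There is no counter-ion, so the complex is neutral overall.
Ligand charges: 4×azido (-1 each), 2×aqua (neutral); total -4. So Ti + (-4) = 0, giving Ti = +4.
Ligands are named alphabetically: aqua before azido.

diaquatetraazidotitanium(IV)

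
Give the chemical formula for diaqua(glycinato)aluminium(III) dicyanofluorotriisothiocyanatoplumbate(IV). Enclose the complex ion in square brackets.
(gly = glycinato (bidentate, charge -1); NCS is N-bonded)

[Al(gly)(H2O)2][Pb(CN)2F(NCS)3]

Cation [Al…]: ligand charges -1, Al(III) ⇒ ion charge 2+.
Anion [Pb…]: ligand charges -6, Pb(IV) ⇒ ion charge 2−.
One 2+ cation balances one 2− anion.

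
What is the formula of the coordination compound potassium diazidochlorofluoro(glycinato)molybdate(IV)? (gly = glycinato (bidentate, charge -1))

Ligands: 1 fluoro (F, -1), 1 chloro (Cl, -1), 2 azido (N3, -1), 1 glycinato (gly, -1). Ligand charge sum = -5.
With Mo in oxidation state +4, the complex ion is [Mo...]^1−.
Charge balance with potassium (+1) requires 1 complex ion per 1 potassium.

K[MoClF(gly)(N3)2]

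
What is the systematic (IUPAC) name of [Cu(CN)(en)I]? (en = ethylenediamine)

There is no counter-ion, so the complex is neutral overall.
Ligand charges: 1×iodo (-1 each), 1×cyano (-1 each), 1×ethylenediamine (neutral); total -2. So Cu + (-2) = 0, giving Cu = +2.
Ligands are named alphabetically: cyano before ethylenediamine before iodo.

cyano(ethylenediamine)iodocopper(II)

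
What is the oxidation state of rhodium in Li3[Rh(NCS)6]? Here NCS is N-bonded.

+3

3 lithium outside the brackets (+1 each) → the complex ion is 3−.
Ligand charges: 6×NCS = -6; sum -6.
Rh + (-6) = 3− ⇒ Rh is +3.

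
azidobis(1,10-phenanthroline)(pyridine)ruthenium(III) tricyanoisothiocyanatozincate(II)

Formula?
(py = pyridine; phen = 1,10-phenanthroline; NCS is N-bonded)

[Ru(N3)(phen)2(py)][Zn(CN)3(NCS)]

Cation [Ru…]: ligand charges -1, Ru(III) ⇒ ion charge 2+.
Anion [Zn…]: ligand charges -4, Zn(II) ⇒ ion charge 2−.
One 2+ cation balances one 2− anion.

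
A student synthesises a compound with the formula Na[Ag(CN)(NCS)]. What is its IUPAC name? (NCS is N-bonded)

The 1 sodium counter-ion carries a total charge of +1, so each complex ion is 1−.
Ligand charges: 1×isothiocyanato (-1 each), 1×cyano (-1 each); total -2. So Ag + (-2) = 1−, giving Ag = +1.
The complex ion is anionic, so silver takes the -ate form argentate(I).

sodium cyanoisothiocyanatoargentate(I)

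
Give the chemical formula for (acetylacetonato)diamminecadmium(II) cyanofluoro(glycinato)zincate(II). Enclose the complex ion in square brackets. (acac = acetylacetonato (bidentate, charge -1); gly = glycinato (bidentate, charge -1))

[Cd(acac)(NH3)2][Zn(CN)F(gly)]

Cation [Cd…]: ligand charges -1, Cd(II) ⇒ ion charge 1+.
Anion [Zn…]: ligand charges -3, Zn(II) ⇒ ion charge 1−.
One 1+ cation balances one 1− anion.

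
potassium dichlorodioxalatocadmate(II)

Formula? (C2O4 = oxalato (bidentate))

Ligands: 2 oxalato (C2O4, -2), 2 chloro (Cl, -1). Ligand charge sum = -6.
With Cd in oxidation state +2, the complex ion is [Cd...]^4−.
Charge balance with potassium (+1) requires 1 complex ion per 4 potassium.

K4[Cd(C2O4)2Cl2]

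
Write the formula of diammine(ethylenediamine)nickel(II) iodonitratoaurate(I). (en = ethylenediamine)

Cation [Ni…]: ligand charges 0, Ni(II) ⇒ ion charge 2+.
Anion [Au…]: ligand charges -2, Au(I) ⇒ ion charge 1−.
One 2+ cation requires 2 of the 1− anion.

[Ni(en)(NH3)2][AuI(NO3)]2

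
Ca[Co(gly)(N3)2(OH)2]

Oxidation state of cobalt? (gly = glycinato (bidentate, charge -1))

+3

1 calcium outside the brackets (+2 each) → the complex ion is 2−.
Ligand charges: 2×OH = -2; 1×gly = -1; 2×N3 = -2; sum -5.
Co + (-5) = 2− ⇒ Co is +3.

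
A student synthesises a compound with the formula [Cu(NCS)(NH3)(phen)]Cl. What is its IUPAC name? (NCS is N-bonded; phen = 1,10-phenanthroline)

The 1 chloride counter-ion carries a total charge of -1, so each complex ion is 1+.
Ligand charges: 1×isothiocyanato (-1 each), 1×1,10-phenanthroline (neutral), 1×ammine (neutral); total -1. So Cu + (-1) = 1+, giving Cu = +2.
Ligands are named alphabetically: ammine before isothiocyanato before phenanthroline.

ammineisothiocyanato(1,10-phenanthroline)copper(II) chloride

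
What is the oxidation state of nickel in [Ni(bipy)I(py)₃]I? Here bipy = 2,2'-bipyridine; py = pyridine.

1 iodide outside the brackets (-1 each) → the complex ion is 1+.
Ligand charges: 1×bipy neutral; 1×I = -1; 3×py neutral; sum -1.
Ni + (-1) = 1+ ⇒ Ni is +2.

+2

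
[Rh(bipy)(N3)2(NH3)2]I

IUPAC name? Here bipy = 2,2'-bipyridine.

The 1 iodide counter-ion carries a total charge of -1, so each complex ion is 1+.
Ligand charges: 2×ammine (neutral), 1×2,2'-bipyridine (neutral), 2×azido (-1 each); total -2. So Rh + (-2) = 1+, giving Rh = +3.
Ligands are named alphabetically: ammine before azido before bipyridine.

diamminediazido(2,2'-bipyridine)rhodium(III) iodide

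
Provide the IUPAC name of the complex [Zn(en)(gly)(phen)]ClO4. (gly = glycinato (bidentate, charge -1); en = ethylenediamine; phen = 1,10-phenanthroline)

(ethylenediamine)(glycinato)(1,10-phenanthroline)zinc(II) perchlorate

The 1 perchlorate counter-ion carries a total charge of -1, so each complex ion is 1+.
Ligand charges: 1×glycinato (-1 each), 1×ethylenediamine (neutral), 1×1,10-phenanthroline (neutral); total -1. So Zn + (-1) = 1+, giving Zn = +2.
Ligands are named alphabetically: ethylenediamine before glycinato before phenanthroline.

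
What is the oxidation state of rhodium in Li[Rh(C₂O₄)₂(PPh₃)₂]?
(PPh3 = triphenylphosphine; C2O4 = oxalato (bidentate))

+3

1 lithium outside the brackets (+1 each) → the complex ion is 1−.
Ligand charges: 2×PPh3 neutral; 2×C2O4 = -4; sum -4.
Rh + (-4) = 1− ⇒ Rh is +3.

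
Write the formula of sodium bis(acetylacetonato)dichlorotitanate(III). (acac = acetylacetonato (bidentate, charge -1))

Na[Ti(acac)2Cl2]

Ligands: 2 chloro (Cl, -1), 2 acetylacetonato (acac, -1). Ligand charge sum = -4.
Charge balance with sodium (+1) requires 1 complex ion per 1 sodium.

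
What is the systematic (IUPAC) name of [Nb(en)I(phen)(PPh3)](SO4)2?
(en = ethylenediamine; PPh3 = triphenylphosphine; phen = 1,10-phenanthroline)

The 2 sulfate counter-ions carry a total charge of -4, so each complex ion is 4+.
Ligand charges: 1×ethylenediamine (neutral), 1×triphenylphosphine (neutral), 1×iodo (-1 each), 1×1,10-phenanthroline (neutral); total -1. So Nb + (-1) = 4+, giving Nb = +5.
Ligands are named alphabetically: ethylenediamine before iodo before phenanthroline before triphenylphosphine.

(ethylenediamine)iodo(1,10-phenanthroline)(triphenylphosphine)niobium(V) sulfate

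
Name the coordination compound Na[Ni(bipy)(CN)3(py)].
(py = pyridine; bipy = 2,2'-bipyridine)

The 1 sodium counter-ion carries a total charge of +1, so each complex ion is 1−.
Ligand charges: 1×pyridine (neutral), 3×cyano (-1 each), 1×2,2'-bipyridine (neutral); total -3. So Ni + (-3) = 1−, giving Ni = +2.
The complex ion is anionic, so nickel takes the -ate form nickelate(II).

sodium (2,2'-bipyridine)tricyano(pyridine)nickelate(II)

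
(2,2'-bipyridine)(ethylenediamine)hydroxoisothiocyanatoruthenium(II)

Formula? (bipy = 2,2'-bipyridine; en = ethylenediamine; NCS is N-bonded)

[Ru(bipy)(en)(NCS)(OH)]

Ligands: 1 hydroxo (OH, -1), 1 2,2'-bipyridine (bipy, neutral), 1 ethylenediamine (en, neutral), 1 isothiocyanato (NCS, -1). Ligand charge sum = -2.
With Ru in oxidation state +2, the complex ion is [Ru...].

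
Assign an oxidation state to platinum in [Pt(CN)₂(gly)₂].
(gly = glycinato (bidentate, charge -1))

No counter-ion: the bracketed complex is neutral.
Ligand charges: 2×gly = -2; 2×CN = -2; sum -4.
Pt + (-4) = 0 ⇒ Pt is +4.

+4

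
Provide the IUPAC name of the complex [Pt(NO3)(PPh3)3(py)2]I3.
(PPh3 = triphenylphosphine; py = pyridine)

The 3 iodide counter-ions carry a total charge of -3, so each complex ion is 3+.
Ligand charges: 3×triphenylphosphine (neutral), 2×pyridine (neutral), 1×nitrato (-1 each); total -1. So Pt + (-1) = 3+, giving Pt = +4.
Ligands are named alphabetically: nitrato before pyridine before triphenylphosphine.

nitratobis(pyridine)tris(triphenylphosphine)platinum(IV) iodide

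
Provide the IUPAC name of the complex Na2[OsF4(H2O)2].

The 2 sodium counter-ions carry a total charge of +2, so each complex ion is 2−.
Ligand charges: 4×fluoro (-1 each), 2×aqua (neutral); total -4. So Os + (-4) = 2−, giving Os = +2.
Ligands are named alphabetically: aqua before fluoro.
The complex ion is anionic, so osmium takes the -ate form osmate(II).

sodium diaquatetrafluoroosmate(II)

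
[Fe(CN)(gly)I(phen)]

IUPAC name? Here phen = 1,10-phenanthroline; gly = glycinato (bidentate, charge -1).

cyano(glycinato)iodo(1,10-phenanthroline)iron(III)

There is no counter-ion, so the complex is neutral overall.
Ligand charges: 1×iodo (-1 each), 1×1,10-phenanthroline (neutral), 1×glycinato (-1 each), 1×cyano (-1 each); total -3. So Fe + (-3) = 0, giving Fe = +3.
Ligands are named alphabetically: cyano before glycinato before iodo before phenanthroline.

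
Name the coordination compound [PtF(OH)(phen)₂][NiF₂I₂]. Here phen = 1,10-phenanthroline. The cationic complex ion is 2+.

fluorohydroxobis(1,10-phenanthroline)platinum(IV) difluorodiiodonickelate(II)

Both ions are complex: the cation is named first with the plain metal name, the anion second with the -ate form; each ion's ligands are alphabetised independently.
The complex cation is given as 2+; its ligand charges sum to -2, so Pt = +4.
A 1:1 salt means the anion carries the equal and opposite charge, 2−.
Anion: ligand charges sum to -4; for the ion to be 2−, Ni = +2.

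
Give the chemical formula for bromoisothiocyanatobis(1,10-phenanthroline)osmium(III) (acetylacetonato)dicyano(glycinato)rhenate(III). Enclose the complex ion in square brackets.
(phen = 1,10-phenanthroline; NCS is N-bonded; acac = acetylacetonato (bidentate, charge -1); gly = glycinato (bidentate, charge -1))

[OsBr(NCS)(phen)2][Re(acac)(CN)2(gly)]

Cation [Os…]: ligand charges -2, Os(III) ⇒ ion charge 1+.
Anion [Re…]: ligand charges -4, Re(III) ⇒ ion charge 1−.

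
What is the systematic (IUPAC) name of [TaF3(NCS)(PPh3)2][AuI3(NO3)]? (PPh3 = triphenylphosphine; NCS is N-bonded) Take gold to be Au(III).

Both ions are complex: the cation is named first with the plain metal name, the anion second with the -ate form; each ion's ligands are alphabetised independently.
Au is given as +3; the anion's ligand charges sum to -4, so the complex anion is 1−.
A 1:1 salt means the cation carries the equal and opposite charge, 1+.
Cation: ligand charges sum to -4; for the ion to be 1+, Ta = +5.

trifluoroisothiocyanatobis(triphenylphosphine)tantalum(V) triiodonitratoaurate(III)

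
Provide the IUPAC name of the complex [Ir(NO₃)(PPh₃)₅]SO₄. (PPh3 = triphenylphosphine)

The 1 sulfate counter-ion carries a total charge of -2, so each complex ion is 2+.
Ligand charges: 5×triphenylphosphine (neutral), 1×nitrato (-1 each); total -1. So Ir + (-1) = 2+, giving Ir = +3.
Ligands are named alphabetically: nitrato before triphenylphosphine.

nitratopentakis(triphenylphosphine)iridium(III) sulfate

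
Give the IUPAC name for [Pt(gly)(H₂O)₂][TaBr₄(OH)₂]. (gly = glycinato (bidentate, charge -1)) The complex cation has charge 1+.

diaqua(glycinato)platinum(II) tetrabromodihydroxotantalate(V)

The complex cation is given as 1+; its ligand charges sum to -1, so Pt = +2.
A 1:1 salt means the anion carries the equal and opposite charge, 1−.
Anion: ligand charges sum to -6; for the ion to be 1−, Ta = +5.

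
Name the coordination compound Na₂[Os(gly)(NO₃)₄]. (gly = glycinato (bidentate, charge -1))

sodium (glycinato)tetranitratoosmate(III)

The 2 sodium counter-ions carry a total charge of +2, so each complex ion is 2−.
Ligand charges: 1×glycinato (-1 each), 4×nitrato (-1 each); total -5. So Os + (-5) = 2−, giving Os = +3.
Ligands are named alphabetically: glycinato before nitrato.
The complex ion is anionic, so osmium takes the -ate form osmate(III).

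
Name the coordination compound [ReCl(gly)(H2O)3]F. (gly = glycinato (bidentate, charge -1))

The 1 fluoride counter-ion carries a total charge of -1, so each complex ion is 1+.
Ligand charges: 3×aqua (neutral), 1×chloro (-1 each), 1×glycinato (-1 each); total -2. So Re + (-2) = 1+, giving Re = +3.
Ligands are named alphabetically: aqua before chloro before glycinato.

triaquachloro(glycinato)rhenium(III) fluoride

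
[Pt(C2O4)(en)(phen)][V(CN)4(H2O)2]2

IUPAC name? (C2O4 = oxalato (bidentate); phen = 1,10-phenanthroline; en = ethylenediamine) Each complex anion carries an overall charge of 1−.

The complex anion is given as 1−; its ligand charges sum to -4, so V = +3.
With 2 anions per cation, the cation must be 2×1 = 2+.
Cation: ligand charges sum to -2; for the ion to be 2+, Pt = +4.

(ethylenediamine)oxalato(1,10-phenanthroline)platinum(IV) diaquatetracyanovanadate(III)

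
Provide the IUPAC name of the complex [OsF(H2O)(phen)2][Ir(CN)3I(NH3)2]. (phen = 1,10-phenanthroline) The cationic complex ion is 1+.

aquafluorobis(1,10-phenanthroline)osmium(II) diamminetricyanoiodoiridate(III)

Both ions are complex: the cation is named first with the plain metal name, the anion second with the -ate form; each ion's ligands are alphabetised independently.
The complex cation is given as 1+; its ligand charges sum to -1, so Os = +2.
A 1:1 salt means the anion carries the equal and opposite charge, 1−.
Anion: ligand charges sum to -4; for the ion to be 1−, Ir = +3.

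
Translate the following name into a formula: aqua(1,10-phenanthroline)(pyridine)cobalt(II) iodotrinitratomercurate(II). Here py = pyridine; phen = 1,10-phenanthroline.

[Co(H2O)(phen)(py)][HgI(NO3)3]

Cation [Co…]: ligand charges 0, Co(II) ⇒ ion charge 2+.
Anion [Hg…]: ligand charges -4, Hg(II) ⇒ ion charge 2−.
One 2+ cation balances one 2− anion.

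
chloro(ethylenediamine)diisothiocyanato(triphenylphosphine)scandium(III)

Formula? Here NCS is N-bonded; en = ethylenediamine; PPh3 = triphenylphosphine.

Ligands: 2 isothiocyanato (NCS, -1), 1 ethylenediamine (en, neutral), 1 chloro (Cl, -1), 1 triphenylphosphine (PPh3, neutral). Ligand charge sum = -3.
With Sc in oxidation state +3, the complex ion is [Sc...].

[ScCl(en)(NCS)2(PPh3)]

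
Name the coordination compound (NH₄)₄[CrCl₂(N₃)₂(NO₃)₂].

The 4 ammonium counter-ions carry a total charge of +4, so each complex ion is 4−.
Ligand charges: 2×chloro (-1 each), 2×nitrato (-1 each), 2×azido (-1 each); total -6. So Cr + (-6) = 4−, giving Cr = +2.
Ligands are named alphabetically: azido before chloro before nitrato.
The complex ion is anionic, so chromium takes the -ate form chromate(II).

ammonium diazidodichlorodinitratochromate(II)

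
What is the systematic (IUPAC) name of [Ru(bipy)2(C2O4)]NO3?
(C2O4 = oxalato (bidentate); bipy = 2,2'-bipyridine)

The 1 nitrate counter-ion carries a total charge of -1, so each complex ion is 1+.
Ligand charges: 1×oxalato (-2 each), 2×2,2'-bipyridine (neutral); total -2. So Ru + (-2) = 1+, giving Ru = +3.
Ligands are named alphabetically: bipyridine before oxalato.

bis(2,2'-bipyridine)oxalatoruthenium(III) nitrate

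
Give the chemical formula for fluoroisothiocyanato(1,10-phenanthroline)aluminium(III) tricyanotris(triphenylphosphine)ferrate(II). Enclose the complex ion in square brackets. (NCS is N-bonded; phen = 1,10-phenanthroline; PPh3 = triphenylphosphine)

Cation [Al…]: ligand charges -2, Al(III) ⇒ ion charge 1+.
Anion [Fe…]: ligand charges -3, Fe(II) ⇒ ion charge 1−.

[AlF(NCS)(phen)][Fe(CN)3(PPh3)3]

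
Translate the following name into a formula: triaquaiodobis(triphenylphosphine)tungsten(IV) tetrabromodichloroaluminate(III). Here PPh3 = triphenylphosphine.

[W(H2O)3I(PPh3)2][AlBr4Cl2]

Cation [W…]: ligand charges -1, W(IV) ⇒ ion charge 3+.
Anion [Al…]: ligand charges -6, Al(III) ⇒ ion charge 3−.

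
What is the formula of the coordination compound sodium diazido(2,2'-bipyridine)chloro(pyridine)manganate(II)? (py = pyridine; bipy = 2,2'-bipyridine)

Na[Mn(bipy)Cl(N3)2(py)]

Ligands: 2 azido (N3, -1), 1 pyridine (py, neutral), 1 chloro (Cl, -1), 1 2,2'-bipyridine (bipy, neutral). Ligand charge sum = -3.
With Mn in oxidation state +2, the complex ion is [Mn...]^1−.
Charge balance with sodium (+1) requires 1 complex ion per 1 sodium.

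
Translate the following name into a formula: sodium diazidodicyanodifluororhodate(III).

Na3[Rh(CN)2F2(N3)2]

Ligands: 2 fluoro (F, -1), 2 cyano (CN, -1), 2 azido (N3, -1). Ligand charge sum = -6.
Charge balance with sodium (+1) requires 1 complex ion per 3 sodium.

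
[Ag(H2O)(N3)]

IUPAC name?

aquaazidosilver(I)

There is no counter-ion, so the complex is neutral overall.
Ligand charges: 1×azido (-1 each), 1×aqua (neutral); total -1. So Ag + (-1) = 0, giving Ag = +1.
Ligands are named alphabetically: aqua before azido.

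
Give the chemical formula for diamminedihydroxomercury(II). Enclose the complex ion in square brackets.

Ligands: 2 ammine (NH3, neutral), 2 hydroxo (OH, -1). Ligand charge sum = -2.
With Hg in oxidation state +2, the complex ion is [Hg...].

[Hg(NH3)2(OH)2]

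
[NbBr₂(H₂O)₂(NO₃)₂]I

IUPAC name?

diaquadibromodinitratoniobium(V) iodide

The 1 iodide counter-ion carries a total charge of -1, so each complex ion is 1+.
Ligand charges: 2×nitrato (-1 each), 2×aqua (neutral), 2×bromo (-1 each); total -4. So Nb + (-4) = 1+, giving Nb = +5.
Ligands are named alphabetically: aqua before bromo before nitrato.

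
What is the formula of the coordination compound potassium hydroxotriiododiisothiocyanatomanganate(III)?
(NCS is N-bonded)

Ligands: 1 hydroxo (OH, -1), 3 iodo (I, -1), 2 isothiocyanato (NCS, -1). Ligand charge sum = -6.
With Mn in oxidation state +3, the complex ion is [Mn...]^3−.
Charge balance with potassium (+1) requires 1 complex ion per 3 potassium.

K3[MnI3(NCS)2(OH)]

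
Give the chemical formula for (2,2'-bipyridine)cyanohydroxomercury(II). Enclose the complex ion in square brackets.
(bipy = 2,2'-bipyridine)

[Hg(bipy)(CN)(OH)]

Ligands: 1 hydroxo (OH, -1), 1 2,2'-bipyridine (bipy, neutral), 1 cyano (CN, -1). Ligand charge sum = -2.
With Hg in oxidation state +2, the complex ion is [Hg...].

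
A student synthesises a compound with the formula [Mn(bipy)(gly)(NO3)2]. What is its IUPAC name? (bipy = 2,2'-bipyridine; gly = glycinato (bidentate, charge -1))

There is no counter-ion, so the complex is neutral overall.
Ligand charges: 1×2,2'-bipyridine (neutral), 2×nitrato (-1 each), 1×glycinato (-1 each); total -3. So Mn + (-3) = 0, giving Mn = +3.
Ligands are named alphabetically: bipyridine before glycinato before nitrato.

(2,2'-bipyridine)(glycinato)dinitratomanganese(III)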